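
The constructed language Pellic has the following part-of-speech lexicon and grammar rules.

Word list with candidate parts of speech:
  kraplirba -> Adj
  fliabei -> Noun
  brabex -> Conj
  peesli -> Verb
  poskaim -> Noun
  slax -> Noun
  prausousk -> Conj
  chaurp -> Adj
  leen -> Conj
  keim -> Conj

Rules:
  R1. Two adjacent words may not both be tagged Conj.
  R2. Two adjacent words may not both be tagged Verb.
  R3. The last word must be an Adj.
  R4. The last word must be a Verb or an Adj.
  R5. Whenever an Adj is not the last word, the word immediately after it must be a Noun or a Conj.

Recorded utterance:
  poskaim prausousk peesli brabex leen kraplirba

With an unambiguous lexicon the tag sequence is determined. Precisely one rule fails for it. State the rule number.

1

Fixed tagging: Noun Conj Verb Conj Conj Adj.
Checking each rule: R1 fail, R2 pass, R3 pass, R4 pass, R5 pass.
Only rule 1 fails.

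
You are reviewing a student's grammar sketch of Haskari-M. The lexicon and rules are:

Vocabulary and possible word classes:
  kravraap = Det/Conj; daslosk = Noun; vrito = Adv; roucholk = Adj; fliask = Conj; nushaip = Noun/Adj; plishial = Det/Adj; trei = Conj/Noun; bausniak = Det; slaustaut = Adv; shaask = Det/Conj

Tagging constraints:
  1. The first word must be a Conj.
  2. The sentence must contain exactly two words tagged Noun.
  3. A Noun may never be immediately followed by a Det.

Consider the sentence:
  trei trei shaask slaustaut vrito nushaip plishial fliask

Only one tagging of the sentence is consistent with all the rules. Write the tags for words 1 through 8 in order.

Candidates per position — 1:trei {Conj,Noun}; 2:trei {Conj,Noun}; 3:shaask {Det,Conj}; 4:slaustaut {Adv}; 5:vrito {Adv}; 6:nushaip {Noun,Adj}; 7:plishial {Det,Adj}; 8:fliask {Conj}.
If word 1 were Noun, no tagging could satisfy rule 1; so word 1 is Conj.
If word 2 were Conj, no tagging could satisfy rule 2; so word 2 is Noun.
If word 3 were Det, no tagging could satisfy rule 3; so word 3 is Conj.
If word 6 were Adj, no tagging could satisfy rule 2; so word 6 is Noun.
If word 7 were Det, no tagging could satisfy rule 3; so word 7 is Adj.
So the tagging must be: Conj Noun Conj Adv Adv Noun Adj Conj.
Verifying each rule — rule 1 satisfied; rule 2 satisfied; rule 3 satisfied.

Conj Noun Conj Adv Adv Noun Adj Conj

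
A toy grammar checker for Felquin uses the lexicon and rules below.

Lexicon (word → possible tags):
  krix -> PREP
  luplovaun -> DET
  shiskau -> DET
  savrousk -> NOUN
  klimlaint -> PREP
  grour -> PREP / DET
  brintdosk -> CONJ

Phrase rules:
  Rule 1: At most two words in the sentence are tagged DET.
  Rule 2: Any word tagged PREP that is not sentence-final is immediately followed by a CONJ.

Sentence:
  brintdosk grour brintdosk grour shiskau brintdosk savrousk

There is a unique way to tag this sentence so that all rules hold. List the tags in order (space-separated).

CONJ PREP CONJ DET DET CONJ NOUN

Candidates per position — 1:brintdosk {CONJ}; 2:grour {PREP,DET}; 3:brintdosk {CONJ}; 4:grour {PREP,DET}; 5:shiskau {DET}; 6:brintdosk {CONJ}; 7:savrousk {NOUN}.
Word 4 cannot be PREP — rule 2 would then fail for every completion. It is DET.
Word 2 cannot be DET — rule 1 would then fail for every completion. It is PREP.
The only consistent sequence is: CONJ PREP CONJ DET DET CONJ NOUN.
Verifying each rule — rule 1 ok; rule 2 ok.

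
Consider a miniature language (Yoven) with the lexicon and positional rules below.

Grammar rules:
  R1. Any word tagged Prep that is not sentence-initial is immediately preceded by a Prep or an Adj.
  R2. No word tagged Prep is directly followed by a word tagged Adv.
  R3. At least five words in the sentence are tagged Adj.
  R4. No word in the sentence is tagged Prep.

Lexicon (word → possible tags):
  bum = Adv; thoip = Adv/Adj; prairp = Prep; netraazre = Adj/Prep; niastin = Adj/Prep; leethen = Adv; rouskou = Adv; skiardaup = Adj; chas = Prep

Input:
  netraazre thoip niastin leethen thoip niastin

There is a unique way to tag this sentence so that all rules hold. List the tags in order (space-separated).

Adj Adj Adj Adv Adj Adj

Candidates per position — 1:netraazre {Adj,Prep}; 2:thoip {Adv,Adj}; 3:niastin {Adj,Prep}; 4:leethen {Adv}; 5:thoip {Adv,Adj}; 6:niastin {Adj,Prep}.
At position 1, choosing Prep makes rule 3 impossible to satisfy; hence Adj.
At position 2, choosing Adv makes rule 3 impossible to satisfy; hence Adj.
At position 3, choosing Prep makes rule 2 impossible to satisfy; hence Adj.
At position 5, choosing Adv makes rule 3 impossible to satisfy; hence Adj.
At position 6, choosing Prep makes rule 3 impossible to satisfy; hence Adj.
That leaves exactly one tagging: Adj Adj Adj Adv Adj Adj.
Checking: rule 1 ok; rule 2 ok; rule 3 ok; rule 4 ok.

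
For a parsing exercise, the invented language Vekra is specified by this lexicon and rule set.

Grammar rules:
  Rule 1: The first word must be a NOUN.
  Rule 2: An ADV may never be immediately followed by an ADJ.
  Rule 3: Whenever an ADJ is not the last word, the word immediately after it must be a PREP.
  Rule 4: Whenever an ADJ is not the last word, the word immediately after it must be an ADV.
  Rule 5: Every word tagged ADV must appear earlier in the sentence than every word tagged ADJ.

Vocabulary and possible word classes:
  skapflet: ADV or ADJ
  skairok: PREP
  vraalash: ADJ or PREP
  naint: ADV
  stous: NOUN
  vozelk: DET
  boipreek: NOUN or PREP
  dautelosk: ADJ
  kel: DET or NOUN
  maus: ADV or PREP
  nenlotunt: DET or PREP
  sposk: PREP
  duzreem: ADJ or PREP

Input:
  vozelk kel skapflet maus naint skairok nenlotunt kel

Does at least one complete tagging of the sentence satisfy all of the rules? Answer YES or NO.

Candidates per position — 1:vozelk {DET}; 2:kel {DET,NOUN}; 3:skapflet {ADV,ADJ}; 4:maus {ADV,PREP}; 5:naint {ADV}; 6:skairok {PREP}; 7:nenlotunt {DET,PREP}; 8:kel {DET,NOUN}.
Rule 1 cannot be satisfied by any choice of tags from the lexicon.
So there is no consistent tagging.

NO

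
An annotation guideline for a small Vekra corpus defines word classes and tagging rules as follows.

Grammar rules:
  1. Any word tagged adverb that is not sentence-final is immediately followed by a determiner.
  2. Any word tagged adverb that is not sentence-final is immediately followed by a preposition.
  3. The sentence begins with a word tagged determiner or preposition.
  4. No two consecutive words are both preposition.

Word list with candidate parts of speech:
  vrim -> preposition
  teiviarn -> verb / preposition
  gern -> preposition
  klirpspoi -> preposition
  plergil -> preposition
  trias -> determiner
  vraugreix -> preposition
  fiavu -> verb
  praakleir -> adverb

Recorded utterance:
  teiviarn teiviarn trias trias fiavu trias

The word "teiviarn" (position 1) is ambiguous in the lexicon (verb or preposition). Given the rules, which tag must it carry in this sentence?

Candidates per position — 1:teiviarn {verb,preposition}; 2:teiviarn {verb,preposition}; 3:trias {determiner}; 4:trias {determiner}; 5:fiavu {verb}; 6:trias {determiner}.
Position 1: tagging it verb would leave rule 3 unsatisfiable, so it must be preposition.
Position 2: tagging it preposition would leave rule 4 unsatisfiable, so it must be verb.
So the tagging must be: preposition verb determiner determiner verb determiner.
Rule-by-rule: rule 1 ✓; rule 2 ✓; rule 3 ✓; rule 4 ✓.

preposition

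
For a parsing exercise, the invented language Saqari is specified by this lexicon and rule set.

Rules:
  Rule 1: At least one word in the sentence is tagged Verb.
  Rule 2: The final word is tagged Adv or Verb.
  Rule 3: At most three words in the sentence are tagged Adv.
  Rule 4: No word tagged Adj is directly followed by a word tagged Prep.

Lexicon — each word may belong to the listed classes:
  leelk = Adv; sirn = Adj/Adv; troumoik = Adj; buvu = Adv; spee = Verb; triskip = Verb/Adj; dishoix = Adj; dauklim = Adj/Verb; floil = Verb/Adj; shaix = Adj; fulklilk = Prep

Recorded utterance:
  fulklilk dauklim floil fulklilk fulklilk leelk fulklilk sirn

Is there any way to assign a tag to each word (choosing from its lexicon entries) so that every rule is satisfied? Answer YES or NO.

YES

Candidates per position — 1:fulklilk {Prep}; 2:dauklim {Adj,Verb}; 3:floil {Verb,Adj}; 4:fulklilk {Prep}; 5:fulklilk {Prep}; 6:leelk {Adv}; 7:fulklilk {Prep}; 8:sirn {Adj,Adv}.
One satisfying assignment: Prep Verb Verb Prep Prep Adv Prep Adv.
Rule-by-rule: rule 1 ok; rule 2 ok; rule 3 ok; rule 4 ok.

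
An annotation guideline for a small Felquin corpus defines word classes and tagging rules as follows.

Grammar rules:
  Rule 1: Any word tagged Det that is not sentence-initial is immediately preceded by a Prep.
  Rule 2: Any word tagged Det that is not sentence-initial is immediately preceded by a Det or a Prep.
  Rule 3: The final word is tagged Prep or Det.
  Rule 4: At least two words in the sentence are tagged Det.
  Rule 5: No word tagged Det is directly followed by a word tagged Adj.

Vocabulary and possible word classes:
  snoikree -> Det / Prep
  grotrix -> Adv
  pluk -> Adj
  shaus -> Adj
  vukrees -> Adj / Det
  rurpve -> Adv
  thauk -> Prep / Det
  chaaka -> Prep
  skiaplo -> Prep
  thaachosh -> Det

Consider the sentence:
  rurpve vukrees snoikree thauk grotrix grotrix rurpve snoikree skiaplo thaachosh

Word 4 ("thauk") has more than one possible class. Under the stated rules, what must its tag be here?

Det

Candidates per position — 1:rurpve {Adv}; 2:vukrees {Adj,Det}; 3:snoikree {Det,Prep}; 4:thauk {Prep,Det}; 5:grotrix {Adv}; 6:grotrix {Adv}; 7:rurpve {Adv}; 8:snoikree {Det,Prep}; 9:skiaplo {Prep}; 10:thaachosh {Det}.
At position 2, choosing Det makes rule 1 impossible to satisfy; hence Adj.
At position 3, choosing Det makes rule 1 impossible to satisfy; hence Prep.
At position 8, choosing Det makes rule 1 impossible to satisfy; hence Prep.
At position 4, choosing Prep makes rule 4 impossible to satisfy; hence Det.
So the tagging must be: Adv Adj Prep Det Adv Adv Adv Prep Prep Det.
Checking: rule 1 ok; rule 2 ok; rule 3 ok; rule 4 ok; rule 5 ok.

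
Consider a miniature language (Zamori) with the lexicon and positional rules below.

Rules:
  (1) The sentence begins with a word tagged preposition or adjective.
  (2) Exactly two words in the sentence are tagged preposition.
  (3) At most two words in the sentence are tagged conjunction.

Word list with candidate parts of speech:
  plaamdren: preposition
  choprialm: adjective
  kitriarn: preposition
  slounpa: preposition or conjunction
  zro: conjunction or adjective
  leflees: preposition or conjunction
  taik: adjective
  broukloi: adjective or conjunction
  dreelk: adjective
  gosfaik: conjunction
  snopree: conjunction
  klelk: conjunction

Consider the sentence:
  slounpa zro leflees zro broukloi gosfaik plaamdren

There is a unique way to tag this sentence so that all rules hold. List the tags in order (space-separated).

Candidates per position — 1:slounpa {preposition,conjunction}; 2:zro {conjunction,adjective}; 3:leflees {preposition,conjunction}; 4:zro {conjunction,adjective}; 5:broukloi {adjective,conjunction}; 6:gosfaik {conjunction}; 7:plaamdren {preposition}.
At position 1, choosing conjunction makes rule 1 impossible to satisfy; hence preposition.
At position 3, choosing preposition makes rule 2 impossible to satisfy; hence conjunction.
At position 4, choosing conjunction makes rule 3 impossible to satisfy; hence adjective.
At position 5, choosing conjunction makes rule 3 impossible to satisfy; hence adjective.
At position 2, choosing conjunction makes rule 3 impossible to satisfy; hence adjective.
The unique satisfying tagging is: preposition adjective conjunction adjective adjective conjunction preposition.
Verifying each rule — rule 1 holds; rule 2 holds; rule 3 holds.

preposition adjective conjunction adjective adjective conjunction preposition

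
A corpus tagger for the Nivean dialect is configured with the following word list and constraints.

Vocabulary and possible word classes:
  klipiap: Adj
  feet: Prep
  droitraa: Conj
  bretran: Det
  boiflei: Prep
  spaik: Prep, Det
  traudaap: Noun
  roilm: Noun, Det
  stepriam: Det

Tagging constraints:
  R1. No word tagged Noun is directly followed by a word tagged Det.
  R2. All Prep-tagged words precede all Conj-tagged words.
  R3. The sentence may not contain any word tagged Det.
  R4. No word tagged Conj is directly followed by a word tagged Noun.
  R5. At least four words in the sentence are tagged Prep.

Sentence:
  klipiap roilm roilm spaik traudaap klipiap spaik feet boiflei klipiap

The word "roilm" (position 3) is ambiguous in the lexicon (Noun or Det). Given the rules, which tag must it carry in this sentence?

Noun

Candidates per position — 1:klipiap {Adj}; 2:roilm {Noun,Det}; 3:roilm {Noun,Det}; 4:spaik {Prep,Det}; 5:traudaap {Noun}; 6:klipiap {Adj}; 7:spaik {Prep,Det}; 8:feet {Prep}; 9:boiflei {Prep}; 10:klipiap {Adj}.
Position 2: Det is ruled out by rule 3; that leaves Noun.
Position 3: Det is ruled out by rule 1; that leaves Noun.
Position 4: Det is ruled out by rule 1; that leaves Prep.
Position 7: Det is ruled out by rule 3; that leaves Prep.
The only consistent sequence is: Adj Noun Noun Prep Noun Adj Prep Prep Prep Adj.
Verifying each rule — rule 1 satisfied; rule 2 satisfied; rule 3 satisfied; rule 4 satisfied; rule 5 satisfied.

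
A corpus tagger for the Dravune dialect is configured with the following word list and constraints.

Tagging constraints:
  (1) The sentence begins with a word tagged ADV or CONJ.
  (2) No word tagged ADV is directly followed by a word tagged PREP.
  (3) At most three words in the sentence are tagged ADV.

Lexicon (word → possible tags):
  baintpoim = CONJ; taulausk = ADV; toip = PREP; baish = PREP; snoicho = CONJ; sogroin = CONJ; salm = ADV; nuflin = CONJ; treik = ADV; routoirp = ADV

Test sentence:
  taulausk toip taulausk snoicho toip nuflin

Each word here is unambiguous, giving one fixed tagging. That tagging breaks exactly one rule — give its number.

Fixed tagging: ADV PREP ADV CONJ PREP CONJ.
Rule check: R1 pass, R2 fail, R3 pass.
Only rule 2 fails.

2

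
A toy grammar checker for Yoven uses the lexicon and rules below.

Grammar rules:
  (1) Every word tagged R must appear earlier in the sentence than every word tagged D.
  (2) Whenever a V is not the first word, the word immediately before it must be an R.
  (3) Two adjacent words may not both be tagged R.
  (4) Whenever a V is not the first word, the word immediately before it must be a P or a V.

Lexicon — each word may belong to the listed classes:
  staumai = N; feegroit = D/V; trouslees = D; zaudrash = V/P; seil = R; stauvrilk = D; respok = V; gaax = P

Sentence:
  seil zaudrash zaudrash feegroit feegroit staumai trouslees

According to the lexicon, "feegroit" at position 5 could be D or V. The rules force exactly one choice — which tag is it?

Candidates per position — 1:seil {R}; 2:zaudrash {V,P}; 3:zaudrash {V,P}; 4:feegroit {D,V}; 5:feegroit {D,V}; 6:staumai {N}; 7:trouslees {D}.
If word 2 were V, no tagging could satisfy rule 4; so word 2 is P.
If word 3 were V, no tagging could satisfy rule 2; so word 3 is P.
If word 4 were V, no tagging could satisfy rule 2; so word 4 is D.
If word 5 were V, no tagging could satisfy rule 2; so word 5 is D.
That leaves exactly one tagging: R P P D D N D.
Rule-by-rule: rule 1 satisfied; rule 2 satisfied; rule 3 satisfied; rule 4 satisfied.

D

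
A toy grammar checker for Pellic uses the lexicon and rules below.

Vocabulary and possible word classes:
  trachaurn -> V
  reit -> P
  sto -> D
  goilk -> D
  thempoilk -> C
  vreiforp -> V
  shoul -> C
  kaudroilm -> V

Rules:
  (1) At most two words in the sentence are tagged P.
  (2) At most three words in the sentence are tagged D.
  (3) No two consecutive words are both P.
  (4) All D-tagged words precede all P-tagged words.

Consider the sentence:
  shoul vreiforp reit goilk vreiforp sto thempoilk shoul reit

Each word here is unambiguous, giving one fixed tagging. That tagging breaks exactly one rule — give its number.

Fixed tagging: C V P D V D C C P.
Applying the rules: R1 pass, R2 pass, R3 pass, R4 fail.
Only rule 4 fails.

4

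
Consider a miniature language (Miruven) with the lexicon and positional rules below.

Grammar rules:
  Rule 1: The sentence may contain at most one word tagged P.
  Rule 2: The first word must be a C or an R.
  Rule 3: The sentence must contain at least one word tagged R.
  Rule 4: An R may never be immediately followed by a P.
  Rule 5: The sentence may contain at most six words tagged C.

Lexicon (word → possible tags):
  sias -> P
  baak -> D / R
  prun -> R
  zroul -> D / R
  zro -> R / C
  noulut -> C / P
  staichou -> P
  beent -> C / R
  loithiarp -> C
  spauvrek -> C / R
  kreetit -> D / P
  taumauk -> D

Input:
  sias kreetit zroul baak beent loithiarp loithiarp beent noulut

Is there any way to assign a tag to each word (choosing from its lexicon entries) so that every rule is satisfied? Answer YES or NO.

NO

Candidates per position — 1:sias {P}; 2:kreetit {D,P}; 3:zroul {D,R}; 4:baak {D,R}; 5:beent {C,R}; 6:loithiarp {C}; 7:loithiarp {C}; 8:beent {C,R}; 9:noulut {C,P}.
Rule 2 cannot be satisfied by any choice of tags from the lexicon.
So there is no consistent tagging.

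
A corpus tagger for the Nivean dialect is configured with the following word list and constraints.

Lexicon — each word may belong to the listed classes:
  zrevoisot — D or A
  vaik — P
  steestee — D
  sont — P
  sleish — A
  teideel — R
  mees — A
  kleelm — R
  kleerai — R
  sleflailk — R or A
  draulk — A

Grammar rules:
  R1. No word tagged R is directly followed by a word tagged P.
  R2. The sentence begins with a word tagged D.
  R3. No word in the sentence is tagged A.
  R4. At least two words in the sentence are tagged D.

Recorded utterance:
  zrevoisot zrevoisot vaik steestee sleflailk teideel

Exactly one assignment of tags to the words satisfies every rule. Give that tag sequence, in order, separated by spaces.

Candidates per position — 1:zrevoisot {D,A}; 2:zrevoisot {D,A}; 3:vaik {P}; 4:steestee {D}; 5:sleflailk {R,A}; 6:teideel {R}.
Position 1: tagging it A would leave rule 2 unsatisfiable, so it must be D.
Position 2: tagging it A would leave rule 3 unsatisfiable, so it must be D.
Position 5: tagging it A would leave rule 3 unsatisfiable, so it must be R.
That leaves exactly one tagging: D D P D R R.
Checking: rule 1 ✓; rule 2 ✓; rule 3 ✓; rule 4 ✓.

D D P D R R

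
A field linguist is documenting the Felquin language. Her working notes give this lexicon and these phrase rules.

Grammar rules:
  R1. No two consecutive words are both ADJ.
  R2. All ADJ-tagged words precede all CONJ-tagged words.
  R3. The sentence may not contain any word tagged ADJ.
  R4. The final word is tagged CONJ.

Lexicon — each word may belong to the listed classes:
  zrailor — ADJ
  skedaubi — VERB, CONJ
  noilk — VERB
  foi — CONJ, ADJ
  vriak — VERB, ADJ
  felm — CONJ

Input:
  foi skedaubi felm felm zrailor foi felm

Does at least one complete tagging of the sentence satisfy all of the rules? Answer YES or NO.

NO

Candidates per position — 1:foi {CONJ,ADJ}; 2:skedaubi {VERB,CONJ}; 3:felm {CONJ}; 4:felm {CONJ}; 5:zrailor {ADJ}; 6:foi {CONJ,ADJ}; 7:felm {CONJ}.
Rule 2 cannot be satisfied by any choice of tags from the lexicon.
So there is no consistent tagging.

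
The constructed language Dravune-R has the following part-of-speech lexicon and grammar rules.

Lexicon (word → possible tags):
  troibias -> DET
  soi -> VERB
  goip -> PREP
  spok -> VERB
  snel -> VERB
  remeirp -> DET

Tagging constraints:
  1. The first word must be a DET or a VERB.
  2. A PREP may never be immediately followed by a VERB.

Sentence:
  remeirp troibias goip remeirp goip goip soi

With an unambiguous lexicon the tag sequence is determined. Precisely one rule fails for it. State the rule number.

Fixed tagging: DET DET PREP DET PREP PREP VERB.
Applying the rules: R1 ok, R2 fails.
Only rule 2 fails.

2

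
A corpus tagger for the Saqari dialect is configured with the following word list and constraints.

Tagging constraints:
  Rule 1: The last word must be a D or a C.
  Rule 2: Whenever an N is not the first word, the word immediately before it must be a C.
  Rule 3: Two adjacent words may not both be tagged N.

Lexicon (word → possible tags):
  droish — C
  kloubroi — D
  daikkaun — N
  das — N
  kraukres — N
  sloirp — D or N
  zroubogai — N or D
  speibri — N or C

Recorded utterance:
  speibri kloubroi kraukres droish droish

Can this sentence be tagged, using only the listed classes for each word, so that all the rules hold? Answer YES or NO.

NO

Candidates per position — 1:speibri {N,C}; 2:kloubroi {D}; 3:kraukres {N}; 4:droish {C}; 5:droish {C}.
Rule 2 cannot be satisfied by any choice of tags from the lexicon.
So there is no consistent tagging.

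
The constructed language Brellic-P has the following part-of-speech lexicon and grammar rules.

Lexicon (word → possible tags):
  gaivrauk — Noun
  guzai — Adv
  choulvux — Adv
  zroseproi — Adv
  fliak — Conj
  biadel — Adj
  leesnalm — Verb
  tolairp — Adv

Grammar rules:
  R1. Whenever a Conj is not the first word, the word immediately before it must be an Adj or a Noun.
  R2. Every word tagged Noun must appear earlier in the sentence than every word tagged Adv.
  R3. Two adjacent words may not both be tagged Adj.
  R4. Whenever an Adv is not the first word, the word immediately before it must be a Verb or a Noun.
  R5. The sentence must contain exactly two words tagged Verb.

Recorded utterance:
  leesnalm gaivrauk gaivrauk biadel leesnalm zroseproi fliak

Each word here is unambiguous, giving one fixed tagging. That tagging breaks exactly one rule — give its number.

1

Fixed tagging: Verb Noun Noun Adj Verb Adv Conj.
Checking each rule: R1 fails, R2 ok, R3 ok, R4 ok, R5 ok.
Only rule 1 fails.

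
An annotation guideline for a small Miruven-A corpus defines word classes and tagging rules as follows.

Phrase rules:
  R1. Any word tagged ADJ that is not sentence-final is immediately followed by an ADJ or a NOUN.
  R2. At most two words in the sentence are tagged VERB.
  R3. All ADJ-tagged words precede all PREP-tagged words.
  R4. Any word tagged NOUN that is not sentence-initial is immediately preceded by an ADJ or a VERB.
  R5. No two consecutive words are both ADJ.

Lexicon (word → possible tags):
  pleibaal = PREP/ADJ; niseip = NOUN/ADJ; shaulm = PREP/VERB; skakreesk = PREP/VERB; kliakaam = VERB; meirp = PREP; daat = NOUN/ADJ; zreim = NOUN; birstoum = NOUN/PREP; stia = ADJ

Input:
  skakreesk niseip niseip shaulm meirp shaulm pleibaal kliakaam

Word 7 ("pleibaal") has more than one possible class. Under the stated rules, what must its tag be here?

Candidates per position — 1:skakreesk {PREP,VERB}; 2:niseip {NOUN,ADJ}; 3:niseip {NOUN,ADJ}; 4:shaulm {PREP,VERB}; 5:meirp {PREP}; 6:shaulm {PREP,VERB}; 7:pleibaal {PREP,ADJ}; 8:kliakaam {VERB}.
At position 3, choosing ADJ makes rule 1 impossible to satisfy; hence NOUN.
At position 7, choosing ADJ makes rule 1 impossible to satisfy; hence PREP.
At position 2, choosing NOUN makes rule 4 impossible to satisfy; hence ADJ.
At position 1, choosing PREP makes rule 3 impossible to satisfy; hence VERB.
At position 4, choosing VERB makes rule 2 impossible to satisfy; hence PREP.
At position 6, choosing VERB makes rule 2 impossible to satisfy; hence PREP.
So the tagging must be: VERB ADJ NOUN PREP PREP PREP PREP VERB.
Check: rule 1 satisfied; rule 2 satisfied; rule 3 satisfied; rule 4 satisfied; rule 5 satisfied.

PREP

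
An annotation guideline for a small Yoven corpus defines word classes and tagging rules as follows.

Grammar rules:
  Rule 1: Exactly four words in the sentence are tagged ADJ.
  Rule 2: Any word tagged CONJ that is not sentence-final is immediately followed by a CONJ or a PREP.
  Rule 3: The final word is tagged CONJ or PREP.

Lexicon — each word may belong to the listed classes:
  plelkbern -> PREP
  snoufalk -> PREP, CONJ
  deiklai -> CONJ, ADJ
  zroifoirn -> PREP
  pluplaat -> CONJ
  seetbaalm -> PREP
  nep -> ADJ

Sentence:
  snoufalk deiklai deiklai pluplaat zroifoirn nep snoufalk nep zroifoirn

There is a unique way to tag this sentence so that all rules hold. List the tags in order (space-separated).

PREP ADJ ADJ CONJ PREP ADJ PREP ADJ PREP

Candidates per position — 1:snoufalk {PREP,CONJ}; 2:deiklai {CONJ,ADJ}; 3:deiklai {CONJ,ADJ}; 4:pluplaat {CONJ}; 5:zroifoirn {PREP}; 6:nep {ADJ}; 7:snoufalk {PREP,CONJ}; 8:nep {ADJ}; 9:zroifoirn {PREP}.
Position 2: CONJ is ruled out by rule 1; that leaves ADJ.
Position 3: CONJ is ruled out by rule 1; that leaves ADJ.
Position 7: CONJ is ruled out by rule 2; that leaves PREP.
Position 1: CONJ is ruled out by rule 2; that leaves PREP.
That leaves exactly one tagging: PREP ADJ ADJ CONJ PREP ADJ PREP ADJ PREP.
Checking: rule 1 ✓; rule 2 ✓; rule 3 ✓.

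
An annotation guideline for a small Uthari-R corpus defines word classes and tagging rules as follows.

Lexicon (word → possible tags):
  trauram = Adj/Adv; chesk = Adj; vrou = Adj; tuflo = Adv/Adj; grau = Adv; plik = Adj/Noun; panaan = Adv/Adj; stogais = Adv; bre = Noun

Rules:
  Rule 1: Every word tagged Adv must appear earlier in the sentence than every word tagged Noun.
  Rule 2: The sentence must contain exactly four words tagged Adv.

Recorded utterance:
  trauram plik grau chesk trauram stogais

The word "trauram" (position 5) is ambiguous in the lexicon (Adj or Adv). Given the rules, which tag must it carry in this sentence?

Candidates per position — 1:trauram {Adj,Adv}; 2:plik {Adj,Noun}; 3:grau {Adv}; 4:chesk {Adj}; 5:trauram {Adj,Adv}; 6:stogais {Adv}.
Word 1 cannot be Adj — rule 2 would then fail for every completion. It is Adv.
Word 2 cannot be Noun — rule 1 would then fail for every completion. It is Adj.
Word 5 cannot be Adj — rule 2 would then fail for every completion. It is Adv.
The only consistent sequence is: Adv Adj Adv Adj Adv Adv.
Check: rule 1 satisfied; rule 2 satisfied.

Adv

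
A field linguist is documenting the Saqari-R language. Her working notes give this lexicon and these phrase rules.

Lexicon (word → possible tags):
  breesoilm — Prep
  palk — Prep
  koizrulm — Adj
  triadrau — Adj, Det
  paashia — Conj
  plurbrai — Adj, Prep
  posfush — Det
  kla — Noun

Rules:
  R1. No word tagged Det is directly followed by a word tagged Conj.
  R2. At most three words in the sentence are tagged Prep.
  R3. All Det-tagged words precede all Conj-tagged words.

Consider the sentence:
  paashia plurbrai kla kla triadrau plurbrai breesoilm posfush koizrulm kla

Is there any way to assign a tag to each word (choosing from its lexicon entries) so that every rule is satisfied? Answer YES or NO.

NO

Candidates per position — 1:paashia {Conj}; 2:plurbrai {Adj,Prep}; 3:kla {Noun}; 4:kla {Noun}; 5:triadrau {Adj,Det}; 6:plurbrai {Adj,Prep}; 7:breesoilm {Prep}; 8:posfush {Det}; 9:koizrulm {Adj}; 10:kla {Noun}.
Rule 3 cannot be satisfied by any choice of tags from the lexicon.
So there is no consistent tagging.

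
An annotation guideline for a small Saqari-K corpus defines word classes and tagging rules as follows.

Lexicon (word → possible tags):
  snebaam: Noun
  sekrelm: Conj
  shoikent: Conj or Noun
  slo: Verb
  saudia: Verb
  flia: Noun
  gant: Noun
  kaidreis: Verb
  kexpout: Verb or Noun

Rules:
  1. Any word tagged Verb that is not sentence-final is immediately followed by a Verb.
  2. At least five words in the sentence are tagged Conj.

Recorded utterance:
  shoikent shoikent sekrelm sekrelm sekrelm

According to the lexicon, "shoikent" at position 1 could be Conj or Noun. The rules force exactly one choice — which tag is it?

Candidates per position — 1:shoikent {Conj,Noun}; 2:shoikent {Conj,Noun}; 3:sekrelm {Conj}; 4:sekrelm {Conj}; 5:sekrelm {Conj}.
Position 1: tagging it Noun would leave rule 2 unsatisfiable, so it must be Conj.
Position 2: tagging it Noun would leave rule 2 unsatisfiable, so it must be Conj.
That leaves exactly one tagging: Conj Conj Conj Conj Conj.
Rule-by-rule: rule 1 satisfied; rule 2 satisfied.

Conj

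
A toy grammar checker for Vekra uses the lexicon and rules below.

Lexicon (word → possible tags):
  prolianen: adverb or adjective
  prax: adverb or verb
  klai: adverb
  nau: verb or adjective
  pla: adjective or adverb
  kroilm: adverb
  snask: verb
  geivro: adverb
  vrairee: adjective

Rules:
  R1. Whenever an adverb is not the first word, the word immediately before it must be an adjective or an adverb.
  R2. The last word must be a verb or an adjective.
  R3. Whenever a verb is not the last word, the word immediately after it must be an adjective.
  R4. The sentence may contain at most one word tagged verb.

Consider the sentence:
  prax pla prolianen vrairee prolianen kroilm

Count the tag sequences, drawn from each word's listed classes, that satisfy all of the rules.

Candidates per position — 1:prax {adverb,verb}; 2:pla {adjective,adverb}; 3:prolianen {adverb,adjective}; 4:vrairee {adjective}; 5:prolianen {adverb,adjective}; 6:kroilm {adverb}.
There are 16 candidate sequences in total.
Rule 2 cannot be satisfied by any choice of tags from the lexicon.
So there is no consistent tagging.
Count = 0.

0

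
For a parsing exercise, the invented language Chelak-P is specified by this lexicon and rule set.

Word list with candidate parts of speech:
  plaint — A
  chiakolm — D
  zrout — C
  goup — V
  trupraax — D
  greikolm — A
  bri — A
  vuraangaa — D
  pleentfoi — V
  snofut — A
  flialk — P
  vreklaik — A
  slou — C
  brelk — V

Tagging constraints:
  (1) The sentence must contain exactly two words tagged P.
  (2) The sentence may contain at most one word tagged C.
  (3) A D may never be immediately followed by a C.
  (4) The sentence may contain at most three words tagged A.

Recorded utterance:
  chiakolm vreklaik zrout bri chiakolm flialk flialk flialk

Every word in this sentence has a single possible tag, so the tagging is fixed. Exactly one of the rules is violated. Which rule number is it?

1

Fixed tagging: D A C A D P P P.
Checking each rule: R1 fails, R2 ok, R3 ok, R4 ok.
Only rule 1 fails.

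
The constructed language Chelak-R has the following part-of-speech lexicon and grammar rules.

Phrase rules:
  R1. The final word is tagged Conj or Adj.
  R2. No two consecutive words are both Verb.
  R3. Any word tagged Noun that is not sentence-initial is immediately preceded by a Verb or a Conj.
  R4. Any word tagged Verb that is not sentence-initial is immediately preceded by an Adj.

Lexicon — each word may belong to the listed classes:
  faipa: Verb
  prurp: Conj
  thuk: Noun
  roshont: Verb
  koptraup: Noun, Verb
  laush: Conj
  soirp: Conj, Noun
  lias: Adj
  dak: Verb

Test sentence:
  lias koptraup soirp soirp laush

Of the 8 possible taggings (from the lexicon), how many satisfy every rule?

3

Candidates per position — 1:lias {Adj}; 2:koptraup {Noun,Verb}; 3:soirp {Conj,Noun}; 4:soirp {Conj,Noun}; 5:laush {Conj}.
There are 8 candidate sequences in total.
The sequences that satisfy every rule: Adj Verb Conj Conj Conj; Adj Verb Conj Noun Conj; Adj Verb Noun Conj Conj.
Count = 3.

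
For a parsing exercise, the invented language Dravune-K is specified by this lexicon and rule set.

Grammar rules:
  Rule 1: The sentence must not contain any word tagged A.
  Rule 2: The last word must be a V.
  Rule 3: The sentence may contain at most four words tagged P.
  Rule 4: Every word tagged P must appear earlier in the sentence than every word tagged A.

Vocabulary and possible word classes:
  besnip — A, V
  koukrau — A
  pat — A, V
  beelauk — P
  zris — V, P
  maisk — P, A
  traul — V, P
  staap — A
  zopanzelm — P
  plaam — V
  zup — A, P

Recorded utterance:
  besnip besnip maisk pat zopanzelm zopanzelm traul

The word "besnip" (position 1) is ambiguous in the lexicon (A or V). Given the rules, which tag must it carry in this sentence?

V

Candidates per position — 1:besnip {A,V}; 2:besnip {A,V}; 3:maisk {P,A}; 4:pat {A,V}; 5:zopanzelm {P}; 6:zopanzelm {P}; 7:traul {V,P}.
Position 1: A is ruled out by rule 1; that leaves V.
Position 2: A is ruled out by rule 1; that leaves V.
Position 3: A is ruled out by rule 1; that leaves P.
Position 4: A is ruled out by rule 1; that leaves V.
Position 7: P is ruled out by rule 2; that leaves V.
That leaves exactly one tagging: V V P V P P V.
Verifying each rule — rule 1 ✓; rule 2 ✓; rule 3 ✓; rule 4 ✓.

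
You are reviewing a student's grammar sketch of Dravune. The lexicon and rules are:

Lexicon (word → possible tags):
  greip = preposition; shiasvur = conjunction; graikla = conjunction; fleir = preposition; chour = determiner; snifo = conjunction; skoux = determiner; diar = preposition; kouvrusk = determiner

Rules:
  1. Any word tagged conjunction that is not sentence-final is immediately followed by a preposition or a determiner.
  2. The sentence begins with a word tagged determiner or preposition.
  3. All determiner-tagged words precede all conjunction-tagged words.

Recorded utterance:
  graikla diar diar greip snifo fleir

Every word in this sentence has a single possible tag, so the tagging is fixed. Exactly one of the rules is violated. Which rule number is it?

2

Fixed tagging: conjunction preposition preposition preposition conjunction preposition.
Checking each rule: R1 holds, R2 violated, R3 holds.
Only rule 2 fails.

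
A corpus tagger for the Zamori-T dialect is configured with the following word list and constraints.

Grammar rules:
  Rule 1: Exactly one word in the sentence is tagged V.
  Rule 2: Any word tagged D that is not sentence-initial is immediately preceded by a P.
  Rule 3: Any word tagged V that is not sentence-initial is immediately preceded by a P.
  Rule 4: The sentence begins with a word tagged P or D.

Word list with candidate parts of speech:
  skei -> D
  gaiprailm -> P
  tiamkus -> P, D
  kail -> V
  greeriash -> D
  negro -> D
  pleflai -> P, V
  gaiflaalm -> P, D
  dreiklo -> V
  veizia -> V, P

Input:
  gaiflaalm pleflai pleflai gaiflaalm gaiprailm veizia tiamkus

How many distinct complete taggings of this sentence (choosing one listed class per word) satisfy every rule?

Candidates per position — 1:gaiflaalm {P,D}; 2:pleflai {P,V}; 3:pleflai {P,V}; 4:gaiflaalm {P,D}; 5:gaiprailm {P}; 6:veizia {V,P}; 7:tiamkus {P,D}.
There are 64 candidate sequences in total.
Checking each against the rules leaves 12 sequences.
Count = 12.

12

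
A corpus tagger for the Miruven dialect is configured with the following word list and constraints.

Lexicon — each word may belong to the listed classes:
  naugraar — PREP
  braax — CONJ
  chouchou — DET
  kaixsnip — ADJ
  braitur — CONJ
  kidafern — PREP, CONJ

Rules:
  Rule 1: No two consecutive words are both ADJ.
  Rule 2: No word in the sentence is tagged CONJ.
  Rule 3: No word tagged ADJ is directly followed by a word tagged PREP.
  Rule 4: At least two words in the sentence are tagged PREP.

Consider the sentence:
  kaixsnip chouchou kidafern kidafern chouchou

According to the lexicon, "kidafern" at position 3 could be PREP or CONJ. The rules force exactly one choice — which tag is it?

PREP

Candidates per position — 1:kaixsnip {ADJ}; 2:chouchou {DET}; 3:kidafern {PREP,CONJ}; 4:kidafern {PREP,CONJ}; 5:chouchou {DET}.
Position 3: tagging it CONJ would leave rule 2 unsatisfiable, so it must be PREP.
Position 4: tagging it CONJ would leave rule 2 unsatisfiable, so it must be PREP.
The only consistent sequence is: ADJ DET PREP PREP DET.
Checking: rule 1 ok; rule 2 ok; rule 3 ok; rule 4 ok.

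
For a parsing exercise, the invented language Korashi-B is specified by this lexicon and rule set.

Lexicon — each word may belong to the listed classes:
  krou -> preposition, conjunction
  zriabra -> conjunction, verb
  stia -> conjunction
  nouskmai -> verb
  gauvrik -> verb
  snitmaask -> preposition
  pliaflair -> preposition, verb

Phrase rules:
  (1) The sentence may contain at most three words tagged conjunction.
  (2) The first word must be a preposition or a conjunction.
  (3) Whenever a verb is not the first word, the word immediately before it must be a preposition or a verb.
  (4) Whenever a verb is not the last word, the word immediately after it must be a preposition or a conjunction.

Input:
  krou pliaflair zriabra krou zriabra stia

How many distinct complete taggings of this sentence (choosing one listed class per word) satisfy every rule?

Candidates per position — 1:krou {preposition,conjunction}; 2:pliaflair {preposition,verb}; 3:zriabra {conjunction,verb}; 4:krou {preposition,conjunction}; 5:zriabra {conjunction,verb}; 6:stia {conjunction}.
There are 32 candidate sequences in total.
Checking each against the rules leaves 10 sequences.
Count = 10.

10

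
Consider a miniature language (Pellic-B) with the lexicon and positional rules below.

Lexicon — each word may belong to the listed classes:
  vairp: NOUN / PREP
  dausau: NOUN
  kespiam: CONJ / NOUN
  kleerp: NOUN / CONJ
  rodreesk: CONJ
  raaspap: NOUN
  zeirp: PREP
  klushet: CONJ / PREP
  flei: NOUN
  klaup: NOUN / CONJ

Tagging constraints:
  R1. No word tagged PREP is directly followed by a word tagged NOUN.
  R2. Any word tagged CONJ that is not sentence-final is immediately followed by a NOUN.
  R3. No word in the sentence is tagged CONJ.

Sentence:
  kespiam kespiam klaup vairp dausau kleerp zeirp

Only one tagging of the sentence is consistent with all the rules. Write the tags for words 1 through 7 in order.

Candidates per position — 1:kespiam {CONJ,NOUN}; 2:kespiam {CONJ,NOUN}; 3:klaup {NOUN,CONJ}; 4:vairp {NOUN,PREP}; 5:dausau {NOUN}; 6:kleerp {NOUN,CONJ}; 7:zeirp {PREP}.
Word 1 cannot be CONJ — rule 3 would then fail for every completion. It is NOUN.
Word 2 cannot be CONJ — rule 3 would then fail for every completion. It is NOUN.
Word 3 cannot be CONJ — rule 3 would then fail for every completion. It is NOUN.
Word 4 cannot be PREP — rule 1 would then fail for every completion. It is NOUN.
Word 6 cannot be CONJ — rule 2 would then fail for every completion. It is NOUN.
The unique satisfying tagging is: NOUN NOUN NOUN NOUN NOUN NOUN PREP.
Rule-by-rule: rule 1 ✓; rule 2 ✓; rule 3 ✓.

NOUN NOUN NOUN NOUN NOUN NOUN PREP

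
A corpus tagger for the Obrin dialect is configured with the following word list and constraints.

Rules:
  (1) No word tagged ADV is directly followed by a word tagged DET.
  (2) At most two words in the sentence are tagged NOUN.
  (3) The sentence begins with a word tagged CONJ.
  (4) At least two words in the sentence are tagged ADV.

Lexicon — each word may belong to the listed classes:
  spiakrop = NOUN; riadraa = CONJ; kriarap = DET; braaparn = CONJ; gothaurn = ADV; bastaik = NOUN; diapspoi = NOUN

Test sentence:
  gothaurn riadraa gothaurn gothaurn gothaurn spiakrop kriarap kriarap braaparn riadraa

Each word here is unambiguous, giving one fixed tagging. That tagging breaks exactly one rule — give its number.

3

Fixed tagging: ADV CONJ ADV ADV ADV NOUN DET DET CONJ CONJ.
Checking each rule: R1 ok, R2 ok, R3 fails, R4 ok.
Only rule 3 fails.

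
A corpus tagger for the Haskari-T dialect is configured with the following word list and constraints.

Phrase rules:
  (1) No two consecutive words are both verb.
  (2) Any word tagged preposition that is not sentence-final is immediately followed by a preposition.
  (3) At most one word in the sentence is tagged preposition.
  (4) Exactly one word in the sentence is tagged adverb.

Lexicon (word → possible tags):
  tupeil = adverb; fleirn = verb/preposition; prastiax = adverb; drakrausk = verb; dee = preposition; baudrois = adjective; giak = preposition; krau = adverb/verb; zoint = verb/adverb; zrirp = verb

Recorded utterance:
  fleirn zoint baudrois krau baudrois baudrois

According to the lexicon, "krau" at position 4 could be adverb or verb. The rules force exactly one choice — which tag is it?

verb

Candidates per position — 1:fleirn {verb,preposition}; 2:zoint {verb,adverb}; 3:baudrois {adjective}; 4:krau {adverb,verb}; 5:baudrois {adjective}; 6:baudrois {adjective}.
Position 1: tagging it preposition would leave rule 2 unsatisfiable, so it must be verb.
Position 2: tagging it verb would leave rule 1 unsatisfiable, so it must be adverb.
Position 4: tagging it adverb would leave rule 4 unsatisfiable, so it must be verb.
The only consistent sequence is: verb adverb adjective verb adjective adjective.
Rule-by-rule: rule 1 ok; rule 2 ok; rule 3 ok; rule 4 ok.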